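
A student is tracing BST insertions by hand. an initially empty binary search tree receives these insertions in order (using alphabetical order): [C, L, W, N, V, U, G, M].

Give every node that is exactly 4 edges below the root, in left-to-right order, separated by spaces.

M V

Resulting structure (node: left, right):
  C: L=–, R=L
  L: L=G, R=W
  W: L=N, R=–
  N: L=M, R=V
  V: L=U, R=–
  U: L=–, R=–
  G: L=–, R=–
  M: L=–, R=–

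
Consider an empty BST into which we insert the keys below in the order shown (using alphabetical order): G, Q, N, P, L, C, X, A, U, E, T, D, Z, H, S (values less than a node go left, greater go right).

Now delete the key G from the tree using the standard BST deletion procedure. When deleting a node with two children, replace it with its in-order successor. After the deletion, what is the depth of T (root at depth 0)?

4

Insert G: tree is empty, so G becomes the root.
Insert Q: Q > G → go right. Place as right child of G.
Insert N: N > G → go right; N < Q → go left. Place as left child of Q.
Insert P: P > G → go right; P < Q → go left; P > N → go right. Place as right child of N.
Insert L: L > G → go right; L < Q → go left; L < N → go left. Place as left child of N.
Insert C: C < G → go left. Place as left child of G.
Insert X: X > G → go right; X > Q → go right. Place as right child of Q.
Insert A: A < G → go left; A < C → go left. Place as left child of C.
Insert U: U > G → go right; U > Q → go right; U < X → go left. Place as left child of X.
Insert E: E < G → go left; E > C → go right. Place as right child of C.
Insert T: T > G → go right; T > Q → go right; T < X → go left; T < U → go left. Place as left child of U.
Insert D: D < G → go left; D > C → go right; D < E → go left. Place as left child of E.
Insert Z: Z > G → go right; Z > Q → go right; Z > X → go right. Place as right child of X.
Insert H: H > G → go right; H < Q → go left; H < N → go left; H < L → go left. Place as left child of L.
Insert S: S > G → go right; S > Q → go right; S < X → go left; S < U → go left; S < T → go left. Place as left child of T.

Delete G (two children — replace with in-order successor).
After deletion, path to T: H → Q → X → U → T.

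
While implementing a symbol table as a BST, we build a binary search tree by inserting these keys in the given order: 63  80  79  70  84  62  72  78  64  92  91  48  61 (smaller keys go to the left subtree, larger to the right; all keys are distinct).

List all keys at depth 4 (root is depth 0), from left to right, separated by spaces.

64 72 91

Insert 63: tree is empty, so 63 becomes the root.
Insert 80: 80 > 63 → go right. Place as right child of 63.
Insert 79: 79 > 63 → go right; 79 < 80 → go left. Place as left child of 80.
Insert 70: 70 > 63 → go right; 70 < 80 → go left; 70 < 79 → go left. Place as left child of 79.
Insert 84: 84 > 63 → go right; 84 > 80 → go right. Place as right child of 80.
Insert 62: 62 < 63 → go left. Place as left child of 63.
Insert 72: 72 > 63 → go right; 72 < 80 → go left; 72 < 79 → go left; 72 > 70 → go right. Place as right child of 70.
Insert 78: 78 > 63 → go right; 78 < 80 → go left; 78 < 79 → go left; 78 > 70 → go right; 78 > 72 → go right. Place as right child of 72.
Insert 64: 64 > 63 → go right; 64 < 80 → go left; 64 < 79 → go left; 64 < 70 → go left. Place as left child of 70.
Insert 92: 92 > 63 → go right; 92 > 80 → go right; 92 > 84 → go right. Place as right child of 84.
Insert 91: 91 > 63 → go right; 91 > 80 → go right; 91 > 84 → go right; 91 < 92 → go left. Place as left child of 92.
Insert 48: 48 < 63 → go left; 48 < 62 → go left. Place as left child of 62.
Insert 61: 61 < 63 → go left; 61 < 62 → go left; 61 > 48 → go right. Place as right child of 48.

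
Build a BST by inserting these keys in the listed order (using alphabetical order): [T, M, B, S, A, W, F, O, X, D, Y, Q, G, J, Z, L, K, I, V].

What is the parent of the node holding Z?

Y

T: root
M: left child of T (depth 1)
B: left child of M (depth 2)
S: right child of M (depth 2)
A: left child of B (depth 3)
W: right child of T (depth 1)
F: right child of B (depth 3)
O: left child of S (depth 3)
X: right child of W (depth 2)
D: left child of F (depth 4)
Y: right child of X (depth 3)
Q: right child of O (depth 4)
G: right child of F (depth 4)
J: right child of G (depth 5)
Z: right child of Y (depth 4)
L: right child of J (depth 6)
K: left child of L (depth 7)
I: left child of J (depth 6)
V: left child of W (depth 2)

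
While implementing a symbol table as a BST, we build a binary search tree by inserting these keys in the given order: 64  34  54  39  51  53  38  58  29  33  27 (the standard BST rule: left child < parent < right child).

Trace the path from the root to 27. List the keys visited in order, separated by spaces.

Insert 64: tree is empty, so 64 becomes the root.
Insert 34: 34 < 64 → go left. Place as left child of 64.
Insert 54: 54 < 64 → go left; 54 > 34 → go right. Place as right child of 34.
Insert 39: 39 < 64 → go left; 39 > 34 → go right; 39 < 54 → go left. Place as left child of 54.
Insert 51: 51 < 64 → go left; 51 > 34 → go right; 51 < 54 → go left; 51 > 39 → go right. Place as right child of 39.
Insert 53: 53 < 64 → go left; 53 > 34 → go right; 53 < 54 → go left; 53 > 39 → go right; 53 > 51 → go right. Place as right child of 51.
Insert 38: 38 < 64 → go left; 38 > 34 → go right; 38 < 54 → go left; 38 < 39 → go left. Place as left child of 39.
Insert 58: 58 < 64 → go left; 58 > 34 → go right; 58 > 54 → go right. Place as right child of 54.
Insert 29: 29 < 64 → go left; 29 < 34 → go left. Place as left child of 34.
Insert 33: 33 < 64 → go left; 33 < 34 → go left; 33 > 29 → go right. Place as right child of 29.
Insert 27: 27 < 64 → go left; 27 < 34 → go left; 27 < 29 → go left. Place as left child of 29.

64 34 29 27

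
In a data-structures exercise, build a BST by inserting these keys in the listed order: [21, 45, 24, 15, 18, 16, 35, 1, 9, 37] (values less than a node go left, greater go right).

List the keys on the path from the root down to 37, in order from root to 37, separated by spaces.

21: root
45: right child of 21 (depth 1)
24: left child of 45 (depth 2)
15: left child of 21 (depth 1)
18: right child of 15 (depth 2)
16: left child of 18 (depth 3)
35: right child of 24 (depth 3)
1: left child of 15 (depth 2)
9: right child of 1 (depth 3)
37: right child of 35 (depth 4)

21 45 24 35 37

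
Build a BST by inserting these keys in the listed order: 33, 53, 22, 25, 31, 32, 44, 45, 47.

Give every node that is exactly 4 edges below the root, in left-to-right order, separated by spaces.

32 47

33: root
53: right child of 33 (depth 1)
22: left child of 33 (depth 1)
25: right child of 22 (depth 2)
31: right child of 25 (depth 3)
32: right child of 31 (depth 4)
44: left child of 53 (depth 2)
45: right child of 44 (depth 3)
47: right child of 45 (depth 4)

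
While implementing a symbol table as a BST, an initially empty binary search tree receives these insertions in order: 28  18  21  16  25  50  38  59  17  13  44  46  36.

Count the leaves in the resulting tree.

28: root
18: left child of 28 (depth 1)
21: right child of 18 (depth 2)
16: left child of 18 (depth 2)
25: right child of 21 (depth 3)
50: right child of 28 (depth 1)
38: left child of 50 (depth 2)
59: right child of 50 (depth 2)
17: right child of 16 (depth 3)
13: left child of 16 (depth 3)
44: right child of 38 (depth 3)
46: right child of 44 (depth 4)
36: left child of 38 (depth 3)

Leaves: 13, 17, 25, 36, 46, 59 — 6 in total.

6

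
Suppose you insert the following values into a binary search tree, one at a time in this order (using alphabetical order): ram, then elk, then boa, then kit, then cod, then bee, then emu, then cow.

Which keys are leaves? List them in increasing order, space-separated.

ram: root
elk: left child of ram (depth 1)
boa: left child of elk (depth 2)
kit: right child of elk (depth 2)
cod: right child of boa (depth 3)
bee: left child of boa (depth 3)
emu: left child of kit (depth 3)
cow: right child of cod (depth 4)

bee cow emu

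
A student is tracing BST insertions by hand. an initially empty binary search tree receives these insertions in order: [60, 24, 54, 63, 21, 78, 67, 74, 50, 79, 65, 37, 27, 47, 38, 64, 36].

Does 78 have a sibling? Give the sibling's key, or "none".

none

60: root
24: left child of 60 (depth 1)
54: right child of 24 (depth 2)
63: right child of 60 (depth 1)
21: left child of 24 (depth 2)
78: right child of 63 (depth 2)
67: left child of 78 (depth 3)
74: right child of 67 (depth 4)
50: left child of 54 (depth 3)
79: right child of 78 (depth 3)
65: left child of 67 (depth 4)
37: left child of 50 (depth 4)
27: left child of 37 (depth 5)
47: right child of 37 (depth 5)
38: left child of 47 (depth 6)
64: left child of 65 (depth 5)
36: right child of 27 (depth 6)

78's parent is 63, which has only one child.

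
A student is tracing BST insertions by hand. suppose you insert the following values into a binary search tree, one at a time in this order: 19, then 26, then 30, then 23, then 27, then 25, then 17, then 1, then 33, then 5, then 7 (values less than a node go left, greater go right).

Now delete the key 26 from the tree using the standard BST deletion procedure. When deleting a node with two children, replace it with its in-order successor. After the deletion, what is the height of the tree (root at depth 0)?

4

Resulting structure (node: left, right):
  19: L=17, R=26
  26: L=23, R=30
  30: L=27, R=33
  23: L=–, R=25
  27: L=–, R=–
  25: L=–, R=–
  17: L=1, R=–
  1: L=–, R=5
  33: L=–, R=–
  5: L=–, R=7
  7: L=–, R=–

Delete 26 (two children — replace with in-order successor).
After deletion, deepest node is 7 at depth 4.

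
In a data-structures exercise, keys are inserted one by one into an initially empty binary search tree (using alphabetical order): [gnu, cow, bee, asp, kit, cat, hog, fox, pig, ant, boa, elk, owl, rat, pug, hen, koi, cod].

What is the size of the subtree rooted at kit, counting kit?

gnu: root
cow: left child of gnu (depth 1)
bee: left child of cow (depth 2)
asp: left child of bee (depth 3)
kit: right child of gnu (depth 1)
cat: right child of bee (depth 3)
hog: left child of kit (depth 2)
fox: right child of cow (depth 2)
pig: right child of kit (depth 2)
ant: left child of asp (depth 4)
boa: left child of cat (depth 4)
elk: left child of fox (depth 3)
owl: left child of pig (depth 3)
rat: right child of pig (depth 3)
pug: left child of rat (depth 4)
hen: left child of hog (depth 3)
koi: left child of owl (depth 4)
cod: right child of cat (depth 4)

Subtree rooted at kit contains: kit, hog, hen, pig, owl, koi, rat, pug — 8 nodes.

8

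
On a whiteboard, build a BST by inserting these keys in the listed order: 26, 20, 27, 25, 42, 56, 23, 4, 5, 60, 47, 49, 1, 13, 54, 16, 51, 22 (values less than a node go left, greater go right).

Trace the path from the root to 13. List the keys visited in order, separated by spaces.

Resulting structure (node: left, right):
  26: L=20, R=27
  20: L=4, R=25
  27: L=–, R=42
  25: L=23, R=–
  42: L=–, R=56
  56: L=47, R=60
  23: L=22, R=–
  4: L=1, R=5
  5: L=–, R=13
  60: L=–, R=–
  47: L=–, R=49
  49: L=–, R=54
  1: L=–, R=–
  13: L=–, R=16
  54: L=51, R=–
  16: L=–, R=–
  51: L=–, R=–
  22: L=–, R=–

26 20 4 5 13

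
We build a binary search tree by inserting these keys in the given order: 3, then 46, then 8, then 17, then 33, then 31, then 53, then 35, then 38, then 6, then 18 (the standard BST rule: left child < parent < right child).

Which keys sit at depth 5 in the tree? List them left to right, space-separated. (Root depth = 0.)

Resulting structure (node: left, right):
  3: L=–, R=46
  46: L=8, R=53
  8: L=6, R=17
  17: L=–, R=33
  33: L=31, R=35
  31: L=18, R=–
  53: L=–, R=–
  35: L=–, R=38
  38: L=–, R=–
  6: L=–, R=–
  18: L=–, R=–

31 35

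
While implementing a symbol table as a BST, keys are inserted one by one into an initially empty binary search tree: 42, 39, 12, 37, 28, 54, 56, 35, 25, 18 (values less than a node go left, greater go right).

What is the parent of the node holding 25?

Resulting structure (node: left, right):
  42: L=39, R=54
  39: L=12, R=–
  12: L=–, R=37
  37: L=28, R=–
  28: L=25, R=35
  54: L=–, R=56
  56: L=–, R=–
  35: L=–, R=–
  25: L=18, R=–
  18: L=–, R=–

28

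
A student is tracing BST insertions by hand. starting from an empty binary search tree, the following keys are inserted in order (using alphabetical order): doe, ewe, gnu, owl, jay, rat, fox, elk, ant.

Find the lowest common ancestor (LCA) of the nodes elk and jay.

ewe

doe: root
ewe: right child of doe (depth 1)
gnu: right child of ewe (depth 2)
owl: right child of gnu (depth 3)
jay: left child of owl (depth 4)
rat: right child of owl (depth 4)
fox: left child of gnu (depth 3)
elk: left child of ewe (depth 2)
ant: left child of doe (depth 1)

Path to elk: doe → ewe → elk
Path to jay: doe → ewe → gnu → owl → jay
The paths share a prefix ending at ewe, then split left and right.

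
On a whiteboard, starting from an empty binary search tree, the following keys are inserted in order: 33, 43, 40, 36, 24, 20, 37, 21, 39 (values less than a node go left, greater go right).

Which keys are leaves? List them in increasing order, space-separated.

21 39

Resulting structure (node: left, right):
  33: L=24, R=43
  43: L=40, R=–
  40: L=36, R=–
  36: L=–, R=37
  24: L=20, R=–
  20: L=–, R=21
  37: L=–, R=39
  21: L=–, R=–
  39: L=–, R=–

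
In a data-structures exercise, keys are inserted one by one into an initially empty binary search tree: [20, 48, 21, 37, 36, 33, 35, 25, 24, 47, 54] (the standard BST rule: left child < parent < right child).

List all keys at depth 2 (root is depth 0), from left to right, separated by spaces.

21 54

20: root
48: right child of 20 (depth 1)
21: left child of 48 (depth 2)
37: right child of 21 (depth 3)
36: left child of 37 (depth 4)
33: left child of 36 (depth 5)
35: right child of 33 (depth 6)
25: left child of 33 (depth 6)
24: left child of 25 (depth 7)
47: right child of 37 (depth 4)
54: right child of 48 (depth 2)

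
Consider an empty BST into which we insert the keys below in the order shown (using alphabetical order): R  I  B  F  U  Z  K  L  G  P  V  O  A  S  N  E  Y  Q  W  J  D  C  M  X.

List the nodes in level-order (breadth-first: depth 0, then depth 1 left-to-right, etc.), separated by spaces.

R I U B K S Z A F J L V E G P Y D O Q W C N X M

Insert R: tree is empty, so R becomes the root.
Insert I: I < R → go left. Place as left child of R.
Insert B: B < R → go left; B < I → go left. Place as left child of I.
Insert F: F < R → go left; F < I → go left; F > B → go right. Place as right child of B.
Insert U: U > R → go right. Place as right child of R.
Insert Z: Z > R → go right; Z > U → go right. Place as right child of U.
Insert K: K < R → go left; K > I → go right. Place as right child of I.
Insert L: L < R → go left; L > I → go right; L > K → go right. Place as right child of K.
Insert G: G < R → go left; G < I → go left; G > B → go right; G > F → go right. Place as right child of F.
Insert P: P < R → go left; P > I → go right; P > K → go right; P > L → go right. Place as right child of L.
Insert V: V > R → go right; V > U → go right; V < Z → go left. Place as left child of Z.
Insert O: O < R → go left; O > I → go right; O > K → go right; O > L → go right; O < P → go left. Place as left child of P.
Insert A: A < R → go left; A < I → go left; A < B → go left. Place as left child of B.
Insert S: S > R → go right; S < U → go left. Place as left child of U.
Insert N: N < R → go left; N > I → go right; N > K → go right; N > L → go right; N < P → go left; N < O → go left. Place as left child of O.
Insert E: E < R → go left; E < I → go left; E > B → go right; E < F → go left. Place as left child of F.
Insert Y: Y > R → go right; Y > U → go right; Y < Z → go left; Y > V → go right. Place as right child of V.
Insert Q: Q < R → go left; Q > I → go right; Q > K → go right; Q > L → go right; Q > P → go right. Place as right child of P.
Insert W: W > R → go right; W > U → go right; W < Z → go left; W > V → go right; W < Y → go left. Place as left child of Y.
Insert J: J < R → go left; J > I → go right; J < K → go left. Place as left child of K.
Insert D: D < R → go left; D < I → go left; D > B → go right; D < F → go left; D < E → go left. Place as left child of E.
Insert C: C < R → go left; C < I → go left; C > B → go right; C < F → go left; C < E → go left; C < D → go left. Place as left child of D.
Insert M: M < R → go left; M > I → go right; M > K → go right; M > L → go right; M < P → go left; M < O → go left; M < N → go left. Place as left child of N.
Insert X: X > R → go right; X > U → go right; X < Z → go left; X > V → go right; X < Y → go left; X > W → go right. Place as right child of W.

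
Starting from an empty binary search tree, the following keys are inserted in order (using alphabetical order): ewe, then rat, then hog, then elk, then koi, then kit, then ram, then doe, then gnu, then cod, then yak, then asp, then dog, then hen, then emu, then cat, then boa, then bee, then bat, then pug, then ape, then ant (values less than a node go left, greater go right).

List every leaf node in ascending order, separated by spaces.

Resulting structure (node: left, right):
  ewe: L=elk, R=rat
  rat: L=hog, R=yak
  hog: L=gnu, R=koi
  elk: L=doe, R=emu
  koi: L=kit, R=ram
  kit: L=–, R=–
  ram: L=pug, R=–
  doe: L=cod, R=dog
  gnu: L=–, R=hen
  cod: L=asp, R=–
  yak: L=–, R=–
  asp: L=ape, R=cat
  dog: L=–, R=–
  hen: L=–, R=–
  emu: L=–, R=–
  cat: L=boa, R=–
  boa: L=bee, R=–
  bee: L=bat, R=–
  bat: L=–, R=–
  pug: L=–, R=–
  ape: L=ant, R=–
  ant: L=–, R=–

ant bat dog emu hen kit pug yak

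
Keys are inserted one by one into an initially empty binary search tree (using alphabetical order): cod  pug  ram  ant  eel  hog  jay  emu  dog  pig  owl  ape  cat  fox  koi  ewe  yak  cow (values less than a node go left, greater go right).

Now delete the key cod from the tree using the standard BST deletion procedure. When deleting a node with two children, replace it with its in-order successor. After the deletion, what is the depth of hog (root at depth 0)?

cod: root
pug: right child of cod (depth 1)
ram: right child of pug (depth 2)
ant: left child of cod (depth 1)
eel: left child of pug (depth 2)
hog: right child of eel (depth 3)
jay: right child of hog (depth 4)
emu: left child of hog (depth 4)
dog: left child of eel (depth 3)
pig: right child of jay (depth 5)
owl: left child of pig (depth 6)
ape: right child of ant (depth 2)
cat: right child of ape (depth 3)
fox: right child of emu (depth 5)
koi: left child of owl (depth 7)
ewe: left child of fox (depth 6)
yak: right child of ram (depth 3)
cow: left child of dog (depth 4)

Delete cod (two children — replace with in-order successor).
After deletion, path to hog: cow → pug → eel → hog.

3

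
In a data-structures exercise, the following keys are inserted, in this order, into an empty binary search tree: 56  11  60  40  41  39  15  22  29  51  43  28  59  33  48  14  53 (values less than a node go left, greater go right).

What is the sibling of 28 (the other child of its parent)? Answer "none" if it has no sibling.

Resulting structure (node: left, right):
  56: L=11, R=60
  11: L=–, R=40
  60: L=59, R=–
  40: L=39, R=41
  41: L=–, R=51
  39: L=15, R=–
  15: L=14, R=22
  22: L=–, R=29
  29: L=28, R=33
  51: L=43, R=53
  43: L=–, R=48
  28: L=–, R=–
  59: L=–, R=–
  33: L=–, R=–
  48: L=–, R=–
  14: L=–, R=–
  53: L=–, R=–

28's parent is 29; the other child of 29 is 33.

33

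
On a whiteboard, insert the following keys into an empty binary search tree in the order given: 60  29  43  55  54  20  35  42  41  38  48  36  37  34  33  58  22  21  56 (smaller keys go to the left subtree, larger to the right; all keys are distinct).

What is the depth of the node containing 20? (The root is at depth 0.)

2

60: root
29: left child of 60 (depth 1)
43: right child of 29 (depth 2)
55: right child of 43 (depth 3)
54: left child of 55 (depth 4)
20: left child of 29 (depth 2)
35: left child of 43 (depth 3)
42: right child of 35 (depth 4)
41: left child of 42 (depth 5)
38: left child of 41 (depth 6)
48: left child of 54 (depth 5)
36: left child of 38 (depth 7)
37: right child of 36 (depth 8)
34: left child of 35 (depth 4)
33: left child of 34 (depth 5)
58: right child of 55 (depth 4)
22: right child of 20 (depth 3)
21: left child of 22 (depth 4)
56: left child of 58 (depth 5)

Path to 20: 60 → 29 → 20, which is 2 edges.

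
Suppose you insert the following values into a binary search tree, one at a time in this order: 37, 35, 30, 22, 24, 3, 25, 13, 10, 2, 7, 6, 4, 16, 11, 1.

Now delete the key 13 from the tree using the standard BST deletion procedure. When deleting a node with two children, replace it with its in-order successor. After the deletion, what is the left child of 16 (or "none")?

Insert 37: tree is empty, so 37 becomes the root.
Insert 35: 35 < 37 → go left. Place as left child of 37.
Insert 30: 30 < 37 → go left; 30 < 35 → go left. Place as left child of 35.
Insert 22: 22 < 37 → go left; 22 < 35 → go left; 22 < 30 → go left. Place as left child of 30.
Insert 24: 24 < 37 → go left; 24 < 35 → go left; 24 < 30 → go left; 24 > 22 → go right. Place as right child of 22.
Insert 3: 3 < 37 → go left; 3 < 35 → go left; 3 < 30 → go left; 3 < 22 → go left. Place as left child of 22.
Insert 25: 25 < 37 → go left; 25 < 35 → go left; 25 < 30 → go left; 25 > 22 → go right; 25 > 24 → go right. Place as right child of 24.
Insert 13: 13 < 37 → go left; 13 < 35 → go left; 13 < 30 → go left; 13 < 22 → go left; 13 > 3 → go right. Place as right child of 3.
Insert 10: 10 < 37 → go left; 10 < 35 → go left; 10 < 30 → go left; 10 < 22 → go left; 10 > 3 → go right; 10 < 13 → go left. Place as left child of 13.
Insert 2: 2 < 37 → go left; 2 < 35 → go left; 2 < 30 → go left; 2 < 22 → go left; 2 < 3 → go left. Place as left child of 3.
Insert 7: 7 < 37 → go left; 7 < 35 → go left; 7 < 30 → go left; 7 < 22 → go left; 7 > 3 → go right; 7 < 13 → go left; 7 < 10 → go left. Place as left child of 10.
Insert 6: 6 < 37 → go left; 6 < 35 → go left; 6 < 30 → go left; 6 < 22 → go left; 6 > 3 → go right; 6 < 13 → go left; 6 < 10 → go left; 6 < 7 → go left. Place as left child of 7.
Insert 4: 4 < 37 → go left; 4 < 35 → go left; 4 < 30 → go left; 4 < 22 → go left; 4 > 3 → go right; 4 < 13 → go left; 4 < 10 → go left; 4 < 7 → go left; 4 < 6 → go left. Place as left child of 6.
Insert 16: 16 < 37 → go left; 16 < 35 → go left; 16 < 30 → go left; 16 < 22 → go left; 16 > 3 → go right; 16 > 13 → go right. Place as right child of 13.
Insert 11: 11 < 37 → go left; 11 < 35 → go left; 11 < 30 → go left; 11 < 22 → go left; 11 > 3 → go right; 11 < 13 → go left; 11 > 10 → go right. Place as right child of 10.
Insert 1: 1 < 37 → go left; 1 < 35 → go left; 1 < 30 → go left; 1 < 22 → go left; 1 < 3 → go left; 1 < 2 → go left. Place as left child of 2.

Delete 13 (two children — replace with in-order successor).
After deletion, 16's left child: 10.

10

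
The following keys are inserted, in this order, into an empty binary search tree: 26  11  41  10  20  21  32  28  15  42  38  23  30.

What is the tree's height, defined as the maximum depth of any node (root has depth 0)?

4

26: root
11: left child of 26 (depth 1)
41: right child of 26 (depth 1)
10: left child of 11 (depth 2)
20: right child of 11 (depth 2)
21: right child of 20 (depth 3)
32: left child of 41 (depth 2)
28: left child of 32 (depth 3)
15: left child of 20 (depth 3)
42: right child of 41 (depth 2)
38: right child of 32 (depth 3)
23: right child of 21 (depth 4)
30: right child of 28 (depth 4)

The deepest node is 23 at depth 4.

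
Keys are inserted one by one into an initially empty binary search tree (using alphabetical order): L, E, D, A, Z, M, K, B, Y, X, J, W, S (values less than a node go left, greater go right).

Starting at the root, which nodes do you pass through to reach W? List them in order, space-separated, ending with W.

L Z M Y X W

Insert L: tree is empty, so L becomes the root.
Insert E: E < L → go left. Place as left child of L.
Insert D: D < L → go left; D < E → go left. Place as left child of E.
Insert A: A < L → go left; A < E → go left; A < D → go left. Place as left child of D.
Insert Z: Z > L → go right. Place as right child of L.
Insert M: M > L → go right; M < Z → go left. Place as left child of Z.
Insert K: K < L → go left; K > E → go right. Place as right child of E.
Insert B: B < L → go left; B < E → go left; B < D → go left; B > A → go right. Place as right child of A.
Insert Y: Y > L → go right; Y < Z → go left; Y > M → go right. Place as right child of M.
Insert X: X > L → go right; X < Z → go left; X > M → go right; X < Y → go left. Place as left child of Y.
Insert J: J < L → go left; J > E → go right; J < K → go left. Place as left child of K.
Insert W: W > L → go right; W < Z → go left; W > M → go right; W < Y → go left; W < X → go left. Place as left child of X.
Insert S: S > L → go right; S < Z → go left; S > M → go right; S < Y → go left; S < X → go left; S < W → go left. Place as left child of W.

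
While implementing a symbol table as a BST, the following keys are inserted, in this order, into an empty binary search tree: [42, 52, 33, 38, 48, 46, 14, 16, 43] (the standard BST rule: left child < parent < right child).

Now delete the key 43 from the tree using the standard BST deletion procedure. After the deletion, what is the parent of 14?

Insert 42: tree is empty, so 42 becomes the root.
Insert 52: 52 > 42 → go right. Place as right child of 42.
Insert 33: 33 < 42 → go left. Place as left child of 42.
Insert 38: 38 < 42 → go left; 38 > 33 → go right. Place as right child of 33.
Insert 48: 48 > 42 → go right; 48 < 52 → go left. Place as left child of 52.
Insert 46: 46 > 42 → go right; 46 < 52 → go left; 46 < 48 → go left. Place as left child of 48.
Insert 14: 14 < 42 → go left; 14 < 33 → go left. Place as left child of 33.
Insert 16: 16 < 42 → go left; 16 < 33 → go left; 16 > 14 → go right. Place as right child of 14.
Insert 43: 43 > 42 → go right; 43 < 52 → go left; 43 < 48 → go left; 43 < 46 → go left. Place as left child of 46.

Delete 43 (at most one child — splice it out).
After deletion, 14's parent is 33.

33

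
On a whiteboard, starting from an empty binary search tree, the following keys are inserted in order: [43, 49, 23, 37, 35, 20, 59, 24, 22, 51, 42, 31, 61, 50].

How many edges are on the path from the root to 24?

Insert 43: tree is empty, so 43 becomes the root.
Insert 49: 49 > 43 → go right. Place as right child of 43.
Insert 23: 23 < 43 → go left. Place as left child of 43.
Insert 37: 37 < 43 → go left; 37 > 23 → go right. Place as right child of 23.
Insert 35: 35 < 43 → go left; 35 > 23 → go right; 35 < 37 → go left. Place as left child of 37.
Insert 20: 20 < 43 → go left; 20 < 23 → go left. Place as left child of 23.
Insert 59: 59 > 43 → go right; 59 > 49 → go right. Place as right child of 49.
Insert 24: 24 < 43 → go left; 24 > 23 → go right; 24 < 37 → go left; 24 < 35 → go left. Place as left child of 35.
Insert 22: 22 < 43 → go left; 22 < 23 → go left; 22 > 20 → go right. Place as right child of 20.
Insert 51: 51 > 43 → go right; 51 > 49 → go right; 51 < 59 → go left. Place as left child of 59.
Insert 42: 42 < 43 → go left; 42 > 23 → go right; 42 > 37 → go right. Place as right child of 37.
Insert 31: 31 < 43 → go left; 31 > 23 → go right; 31 < 37 → go left; 31 < 35 → go left; 31 > 24 → go right. Place as right child of 24.
Insert 61: 61 > 43 → go right; 61 > 49 → go right; 61 > 59 → go right. Place as right child of 59.
Insert 50: 50 > 43 → go right; 50 > 49 → go right; 50 < 59 → go left; 50 < 51 → go left. Place as left child of 51.

Path to 24: 43 → 23 → 37 → 35 → 24, which is 4 edges.

4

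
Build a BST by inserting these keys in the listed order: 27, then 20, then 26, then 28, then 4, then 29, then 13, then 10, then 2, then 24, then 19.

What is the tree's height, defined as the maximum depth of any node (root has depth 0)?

Resulting structure (node: left, right):
  27: L=20, R=28
  20: L=4, R=26
  26: L=24, R=–
  28: L=–, R=29
  4: L=2, R=13
  29: L=–, R=–
  13: L=10, R=19
  10: L=–, R=–
  2: L=–, R=–
  24: L=–, R=–
  19: L=–, R=–

The deepest node is 10 at depth 4.

4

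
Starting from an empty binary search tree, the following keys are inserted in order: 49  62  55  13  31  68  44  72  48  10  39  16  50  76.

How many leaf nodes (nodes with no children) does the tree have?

Insert 49: tree is empty, so 49 becomes the root.
Insert 62: 62 > 49 → go right. Place as right child of 49.
Insert 55: 55 > 49 → go right; 55 < 62 → go left. Place as left child of 62.
Insert 13: 13 < 49 → go left. Place as left child of 49.
Insert 31: 31 < 49 → go left; 31 > 13 → go right. Place as right child of 13.
Insert 68: 68 > 49 → go right; 68 > 62 → go right. Place as right child of 62.
Insert 44: 44 < 49 → go left; 44 > 13 → go right; 44 > 31 → go right. Place as right child of 31.
Insert 72: 72 > 49 → go right; 72 > 62 → go right; 72 > 68 → go right. Place as right child of 68.
Insert 48: 48 < 49 → go left; 48 > 13 → go right; 48 > 31 → go right; 48 > 44 → go right. Place as right child of 44.
Insert 10: 10 < 49 → go left; 10 < 13 → go left. Place as left child of 13.
Insert 39: 39 < 49 → go left; 39 > 13 → go right; 39 > 31 → go right; 39 < 44 → go left. Place as left child of 44.
Insert 16: 16 < 49 → go left; 16 > 13 → go right; 16 < 31 → go left. Place as left child of 31.
Insert 50: 50 > 49 → go right; 50 < 62 → go left; 50 < 55 → go left. Place as left child of 55.
Insert 76: 76 > 49 → go right; 76 > 62 → go right; 76 > 68 → go right; 76 > 72 → go right. Place as right child of 72.

Leaves: 10, 16, 39, 48, 50, 76 — 6 in total.

6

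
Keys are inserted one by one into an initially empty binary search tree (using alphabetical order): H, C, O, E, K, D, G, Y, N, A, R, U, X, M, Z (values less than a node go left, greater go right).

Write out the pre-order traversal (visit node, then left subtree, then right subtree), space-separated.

Insert H: tree is empty, so H becomes the root.
Insert C: C < H → go left. Place as left child of H.
Insert O: O > H → go right. Place as right child of H.
Insert E: E < H → go left; E > C → go right. Place as right child of C.
Insert K: K > H → go right; K < O → go left. Place as left child of O.
Insert D: D < H → go left; D > C → go right; D < E → go left. Place as left child of E.
Insert G: G < H → go left; G > C → go right; G > E → go right. Place as right child of E.
Insert Y: Y > H → go right; Y > O → go right. Place as right child of O.
Insert N: N > H → go right; N < O → go left; N > K → go right. Place as right child of K.
Insert A: A < H → go left; A < C → go left. Place as left child of C.
Insert R: R > H → go right; R > O → go right; R < Y → go left. Place as left child of Y.
Insert U: U > H → go right; U > O → go right; U < Y → go left; U > R → go right. Place as right child of R.
Insert X: X > H → go right; X > O → go right; X < Y → go left; X > R → go right; X > U → go right. Place as right child of U.
Insert M: M > H → go right; M < O → go left; M > K → go right; M < N → go left. Place as left child of N.
Insert Z: Z > H → go right; Z > O → go right; Z > Y → go right. Place as right child of Y.

H C A E D G O K N M Y R U X Z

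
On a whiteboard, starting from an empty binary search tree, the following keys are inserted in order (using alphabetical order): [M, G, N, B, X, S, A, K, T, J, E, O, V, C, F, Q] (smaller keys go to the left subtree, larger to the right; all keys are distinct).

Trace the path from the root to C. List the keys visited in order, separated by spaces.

Insert M: tree is empty, so M becomes the root.
Insert G: G < M → go left. Place as left child of M.
Insert N: N > M → go right. Place as right child of M.
Insert B: B < M → go left; B < G → go left. Place as left child of G.
Insert X: X > M → go right; X > N → go right. Place as right child of N.
Insert S: S > M → go right; S > N → go right; S < X → go left. Place as left child of X.
Insert A: A < M → go left; A < G → go left; A < B → go left. Place as left child of B.
Insert K: K < M → go left; K > G → go right. Place as right child of G.
Insert T: T > M → go right; T > N → go right; T < X → go left; T > S → go right. Place as right child of S.
Insert J: J < M → go left; J > G → go right; J < K → go left. Place as left child of K.
Insert E: E < M → go left; E < G → go left; E > B → go right. Place as right child of B.
Insert O: O > M → go right; O > N → go right; O < X → go left; O < S → go left. Place as left child of S.
Insert V: V > M → go right; V > N → go right; V < X → go left; V > S → go right; V > T → go right. Place as right child of T.
Insert C: C < M → go left; C < G → go left; C > B → go right; C < E → go left. Place as left child of E.
Insert F: F < M → go left; F < G → go left; F > B → go right; F > E → go right. Place as right child of E.
Insert Q: Q > M → go right; Q > N → go right; Q < X → go left; Q < S → go left; Q > O → go right. Place as right child of O.

M G B E C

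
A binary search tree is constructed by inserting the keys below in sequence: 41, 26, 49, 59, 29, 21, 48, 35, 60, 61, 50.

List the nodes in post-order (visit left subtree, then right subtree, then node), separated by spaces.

21 35 29 26 48 50 61 60 59 49 41

Resulting structure (node: left, right):
  41: L=26, R=49
  26: L=21, R=29
  49: L=48, R=59
  59: L=50, R=60
  29: L=–, R=35
  21: L=–, R=–
  48: L=–, R=–
  35: L=–, R=–
  60: L=–, R=61
  61: L=–, R=–
  50: L=–, R=–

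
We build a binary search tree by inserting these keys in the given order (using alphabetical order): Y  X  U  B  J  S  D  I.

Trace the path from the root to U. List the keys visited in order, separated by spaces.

Y X U

Y: root
X: left child of Y (depth 1)
U: left child of X (depth 2)
B: left child of U (depth 3)
J: right child of B (depth 4)
S: right child of J (depth 5)
D: left child of J (depth 5)
I: right child of D (depth 6)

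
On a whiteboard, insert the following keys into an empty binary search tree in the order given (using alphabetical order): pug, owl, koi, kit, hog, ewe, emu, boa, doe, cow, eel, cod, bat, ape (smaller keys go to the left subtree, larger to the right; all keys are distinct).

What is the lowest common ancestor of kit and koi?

koi

Resulting structure (node: left, right):
  pug: L=owl, R=–
  owl: L=koi, R=–
  koi: L=kit, R=–
  kit: L=hog, R=–
  hog: L=ewe, R=–
  ewe: L=emu, R=–
  emu: L=boa, R=–
  boa: L=bat, R=doe
  doe: L=cow, R=eel
  cow: L=cod, R=–
  eel: L=–, R=–
  cod: L=–, R=–
  bat: L=ape, R=–
  ape: L=–, R=–

Path to kit: pug → owl → koi → kit
Path to koi: pug → owl → koi
koi lies on both paths and is an ancestor of the other node.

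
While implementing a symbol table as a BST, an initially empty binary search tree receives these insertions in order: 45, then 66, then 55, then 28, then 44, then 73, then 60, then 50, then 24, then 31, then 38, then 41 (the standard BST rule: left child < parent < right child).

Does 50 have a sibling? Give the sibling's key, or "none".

Resulting structure (node: left, right):
  45: L=28, R=66
  66: L=55, R=73
  55: L=50, R=60
  28: L=24, R=44
  44: L=31, R=–
  73: L=–, R=–
  60: L=–, R=–
  50: L=–, R=–
  24: L=–, R=–
  31: L=–, R=38
  38: L=–, R=41
  41: L=–, R=–

50's parent is 55; the other child of 55 is 60.

60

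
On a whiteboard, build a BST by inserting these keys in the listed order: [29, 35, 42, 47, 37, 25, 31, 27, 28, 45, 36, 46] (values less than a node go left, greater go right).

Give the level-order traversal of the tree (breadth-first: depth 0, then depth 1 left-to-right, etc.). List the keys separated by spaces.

29 25 35 27 31 42 28 37 47 36 45 46

Insert 29: tree is empty, so 29 becomes the root.
Insert 35: 35 > 29 → go right. Place as right child of 29.
Insert 42: 42 > 29 → go right; 42 > 35 → go right. Place as right child of 35.
Insert 47: 47 > 29 → go right; 47 > 35 → go right; 47 > 42 → go right. Place as right child of 42.
Insert 37: 37 > 29 → go right; 37 > 35 → go right; 37 < 42 → go left. Place as left child of 42.
Insert 25: 25 < 29 → go left. Place as left child of 29.
Insert 31: 31 > 29 → go right; 31 < 35 → go left. Place as left child of 35.
Insert 27: 27 < 29 → go left; 27 > 25 → go right. Place as right child of 25.
Insert 28: 28 < 29 → go left; 28 > 25 → go right; 28 > 27 → go right. Place as right child of 27.
Insert 45: 45 > 29 → go right; 45 > 35 → go right; 45 > 42 → go right; 45 < 47 → go left. Place as left child of 47.
Insert 36: 36 > 29 → go right; 36 > 35 → go right; 36 < 42 → go left; 36 < 37 → go left. Place as left child of 37.
Insert 46: 46 > 29 → go right; 46 > 35 → go right; 46 > 42 → go right; 46 < 47 → go left; 46 > 45 → go right. Place as right child of 45.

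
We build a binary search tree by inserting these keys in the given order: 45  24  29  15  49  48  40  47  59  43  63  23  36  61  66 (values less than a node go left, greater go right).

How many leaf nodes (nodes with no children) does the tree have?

6

Insert 45: tree is empty, so 45 becomes the root.
Insert 24: 24 < 45 → go left. Place as left child of 45.
Insert 29: 29 < 45 → go left; 29 > 24 → go right. Place as right child of 24.
Insert 15: 15 < 45 → go left; 15 < 24 → go left. Place as left child of 24.
Insert 49: 49 > 45 → go right. Place as right child of 45.
Insert 48: 48 > 45 → go right; 48 < 49 → go left. Place as left child of 49.
Insert 40: 40 < 45 → go left; 40 > 24 → go right; 40 > 29 → go right. Place as right child of 29.
Insert 47: 47 > 45 → go right; 47 < 49 → go left; 47 < 48 → go left. Place as left child of 48.
Insert 59: 59 > 45 → go right; 59 > 49 → go right. Place as right child of 49.
Insert 43: 43 < 45 → go left; 43 > 24 → go right; 43 > 29 → go right; 43 > 40 → go right. Place as right child of 40.
Insert 63: 63 > 45 → go right; 63 > 49 → go right; 63 > 59 → go right. Place as right child of 59.
Insert 23: 23 < 45 → go left; 23 < 24 → go left; 23 > 15 → go right. Place as right child of 15.
Insert 36: 36 < 45 → go left; 36 > 24 → go right; 36 > 29 → go right; 36 < 40 → go left. Place as left child of 40.
Insert 61: 61 > 45 → go right; 61 > 49 → go right; 61 > 59 → go right; 61 < 63 → go left. Place as left child of 63.
Insert 66: 66 > 45 → go right; 66 > 49 → go right; 66 > 59 → go right; 66 > 63 → go right. Place as right child of 63.

Leaves: 23, 36, 43, 47, 61, 66 — 6 in total.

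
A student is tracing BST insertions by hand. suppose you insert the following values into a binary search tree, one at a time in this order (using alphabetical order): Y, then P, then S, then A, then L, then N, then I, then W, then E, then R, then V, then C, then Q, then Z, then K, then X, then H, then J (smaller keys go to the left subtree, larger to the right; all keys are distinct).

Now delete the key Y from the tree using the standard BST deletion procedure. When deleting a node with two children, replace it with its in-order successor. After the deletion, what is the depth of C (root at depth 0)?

Y: root
P: left child of Y (depth 1)
S: right child of P (depth 2)
A: left child of P (depth 2)
L: right child of A (depth 3)
N: right child of L (depth 4)
I: left child of L (depth 4)
W: right child of S (depth 3)
E: left child of I (depth 5)
R: left child of S (depth 3)
V: left child of W (depth 4)
C: left child of E (depth 6)
Q: left child of R (depth 4)
Z: right child of Y (depth 1)
K: right child of I (depth 5)
X: right child of W (depth 4)
H: right child of E (depth 6)
J: left child of K (depth 6)

Delete Y (two children — replace with in-order successor).
After deletion, path to C: Z → P → A → L → I → E → C.

6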